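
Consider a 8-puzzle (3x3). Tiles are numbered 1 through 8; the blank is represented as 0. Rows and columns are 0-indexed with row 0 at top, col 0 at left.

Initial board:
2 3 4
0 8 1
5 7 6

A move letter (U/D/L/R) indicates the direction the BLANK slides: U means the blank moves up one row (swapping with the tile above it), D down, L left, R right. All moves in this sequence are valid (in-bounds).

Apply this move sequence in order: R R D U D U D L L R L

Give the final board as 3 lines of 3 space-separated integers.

After move 1 (R):
2 3 4
8 0 1
5 7 6

After move 2 (R):
2 3 4
8 1 0
5 7 6

After move 3 (D):
2 3 4
8 1 6
5 7 0

After move 4 (U):
2 3 4
8 1 0
5 7 6

After move 5 (D):
2 3 4
8 1 6
5 7 0

After move 6 (U):
2 3 4
8 1 0
5 7 6

After move 7 (D):
2 3 4
8 1 6
5 7 0

After move 8 (L):
2 3 4
8 1 6
5 0 7

After move 9 (L):
2 3 4
8 1 6
0 5 7

After move 10 (R):
2 3 4
8 1 6
5 0 7

After move 11 (L):
2 3 4
8 1 6
0 5 7

Answer: 2 3 4
8 1 6
0 5 7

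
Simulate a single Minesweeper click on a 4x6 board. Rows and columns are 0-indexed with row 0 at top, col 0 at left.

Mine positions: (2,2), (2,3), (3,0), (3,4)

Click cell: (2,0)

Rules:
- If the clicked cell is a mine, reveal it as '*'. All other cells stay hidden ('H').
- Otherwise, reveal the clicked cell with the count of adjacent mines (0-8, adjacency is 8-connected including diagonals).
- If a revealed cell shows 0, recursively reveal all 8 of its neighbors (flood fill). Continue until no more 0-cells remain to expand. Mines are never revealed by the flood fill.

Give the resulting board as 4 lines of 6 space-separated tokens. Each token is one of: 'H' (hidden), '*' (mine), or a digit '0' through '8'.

H H H H H H
H H H H H H
1 H H H H H
H H H H H H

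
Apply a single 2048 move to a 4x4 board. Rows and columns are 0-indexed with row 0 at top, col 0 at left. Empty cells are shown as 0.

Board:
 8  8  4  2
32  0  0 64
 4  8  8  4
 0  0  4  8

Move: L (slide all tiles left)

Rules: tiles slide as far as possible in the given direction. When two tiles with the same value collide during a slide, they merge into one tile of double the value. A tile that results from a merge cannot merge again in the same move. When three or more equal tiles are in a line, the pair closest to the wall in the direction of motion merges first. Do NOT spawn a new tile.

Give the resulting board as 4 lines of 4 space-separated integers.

Slide left:
row 0: [8, 8, 4, 2] -> [16, 4, 2, 0]
row 1: [32, 0, 0, 64] -> [32, 64, 0, 0]
row 2: [4, 8, 8, 4] -> [4, 16, 4, 0]
row 3: [0, 0, 4, 8] -> [4, 8, 0, 0]

Answer: 16  4  2  0
32 64  0  0
 4 16  4  0
 4  8  0  0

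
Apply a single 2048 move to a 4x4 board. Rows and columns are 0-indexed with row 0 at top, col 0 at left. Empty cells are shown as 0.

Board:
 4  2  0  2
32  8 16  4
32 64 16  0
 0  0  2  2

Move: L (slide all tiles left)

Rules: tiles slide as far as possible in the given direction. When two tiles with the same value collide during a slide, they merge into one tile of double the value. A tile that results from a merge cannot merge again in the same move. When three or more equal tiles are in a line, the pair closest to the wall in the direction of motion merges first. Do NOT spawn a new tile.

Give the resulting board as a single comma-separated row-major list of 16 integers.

Answer: 4, 4, 0, 0, 32, 8, 16, 4, 32, 64, 16, 0, 4, 0, 0, 0

Derivation:
Slide left:
row 0: [4, 2, 0, 2] -> [4, 4, 0, 0]
row 1: [32, 8, 16, 4] -> [32, 8, 16, 4]
row 2: [32, 64, 16, 0] -> [32, 64, 16, 0]
row 3: [0, 0, 2, 2] -> [4, 0, 0, 0]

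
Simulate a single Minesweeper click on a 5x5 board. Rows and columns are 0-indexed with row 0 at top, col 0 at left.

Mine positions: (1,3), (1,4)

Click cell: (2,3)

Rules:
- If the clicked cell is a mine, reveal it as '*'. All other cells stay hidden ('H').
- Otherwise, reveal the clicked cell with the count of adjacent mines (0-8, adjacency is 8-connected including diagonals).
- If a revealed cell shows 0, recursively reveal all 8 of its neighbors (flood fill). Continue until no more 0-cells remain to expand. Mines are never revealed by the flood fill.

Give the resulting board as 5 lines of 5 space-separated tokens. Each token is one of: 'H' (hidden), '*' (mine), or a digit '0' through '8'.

H H H H H
H H H H H
H H H 2 H
H H H H H
H H H H H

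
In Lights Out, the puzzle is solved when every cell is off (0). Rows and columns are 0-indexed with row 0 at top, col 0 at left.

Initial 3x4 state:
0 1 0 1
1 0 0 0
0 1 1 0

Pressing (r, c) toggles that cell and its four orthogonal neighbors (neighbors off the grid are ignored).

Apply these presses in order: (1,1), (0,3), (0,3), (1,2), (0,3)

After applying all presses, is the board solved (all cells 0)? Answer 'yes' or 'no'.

Answer: yes

Derivation:
After press 1 at (1,1):
0 0 0 1
0 1 1 0
0 0 1 0

After press 2 at (0,3):
0 0 1 0
0 1 1 1
0 0 1 0

After press 3 at (0,3):
0 0 0 1
0 1 1 0
0 0 1 0

After press 4 at (1,2):
0 0 1 1
0 0 0 1
0 0 0 0

After press 5 at (0,3):
0 0 0 0
0 0 0 0
0 0 0 0

Lights still on: 0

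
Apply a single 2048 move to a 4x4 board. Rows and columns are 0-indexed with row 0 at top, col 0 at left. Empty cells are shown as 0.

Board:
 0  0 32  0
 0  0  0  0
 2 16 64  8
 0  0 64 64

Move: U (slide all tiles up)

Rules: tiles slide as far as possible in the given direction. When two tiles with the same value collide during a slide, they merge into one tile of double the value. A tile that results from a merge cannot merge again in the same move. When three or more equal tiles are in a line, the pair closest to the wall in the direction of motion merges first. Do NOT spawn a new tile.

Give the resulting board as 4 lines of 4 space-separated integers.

Answer:   2  16  32   8
  0   0 128  64
  0   0   0   0
  0   0   0   0

Derivation:
Slide up:
col 0: [0, 0, 2, 0] -> [2, 0, 0, 0]
col 1: [0, 0, 16, 0] -> [16, 0, 0, 0]
col 2: [32, 0, 64, 64] -> [32, 128, 0, 0]
col 3: [0, 0, 8, 64] -> [8, 64, 0, 0]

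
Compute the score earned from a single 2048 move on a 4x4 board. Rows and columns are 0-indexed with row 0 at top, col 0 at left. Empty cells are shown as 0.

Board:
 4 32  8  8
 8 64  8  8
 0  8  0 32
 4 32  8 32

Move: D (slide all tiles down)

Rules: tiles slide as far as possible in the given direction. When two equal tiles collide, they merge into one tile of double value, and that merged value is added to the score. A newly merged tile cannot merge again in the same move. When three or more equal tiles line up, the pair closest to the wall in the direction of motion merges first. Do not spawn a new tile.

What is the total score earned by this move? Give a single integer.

Slide down:
col 0: [4, 8, 0, 4] -> [0, 4, 8, 4]  score +0 (running 0)
col 1: [32, 64, 8, 32] -> [32, 64, 8, 32]  score +0 (running 0)
col 2: [8, 8, 0, 8] -> [0, 0, 8, 16]  score +16 (running 16)
col 3: [8, 8, 32, 32] -> [0, 0, 16, 64]  score +80 (running 96)
Board after move:
 0 32  0  0
 4 64  0  0
 8  8  8 16
 4 32 16 64

Answer: 96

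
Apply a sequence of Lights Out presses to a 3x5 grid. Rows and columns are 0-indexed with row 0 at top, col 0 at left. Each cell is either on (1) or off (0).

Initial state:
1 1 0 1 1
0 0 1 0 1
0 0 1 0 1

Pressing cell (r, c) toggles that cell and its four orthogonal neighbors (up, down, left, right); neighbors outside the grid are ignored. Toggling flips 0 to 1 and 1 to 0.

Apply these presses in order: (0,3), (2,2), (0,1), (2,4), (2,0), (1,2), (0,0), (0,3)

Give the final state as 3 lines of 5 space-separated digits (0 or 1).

Answer: 1 1 0 1 1
0 0 1 1 0
1 0 1 0 0

Derivation:
After press 1 at (0,3):
1 1 1 0 0
0 0 1 1 1
0 0 1 0 1

After press 2 at (2,2):
1 1 1 0 0
0 0 0 1 1
0 1 0 1 1

After press 3 at (0,1):
0 0 0 0 0
0 1 0 1 1
0 1 0 1 1

After press 4 at (2,4):
0 0 0 0 0
0 1 0 1 0
0 1 0 0 0

After press 5 at (2,0):
0 0 0 0 0
1 1 0 1 0
1 0 0 0 0

After press 6 at (1,2):
0 0 1 0 0
1 0 1 0 0
1 0 1 0 0

After press 7 at (0,0):
1 1 1 0 0
0 0 1 0 0
1 0 1 0 0

After press 8 at (0,3):
1 1 0 1 1
0 0 1 1 0
1 0 1 0 0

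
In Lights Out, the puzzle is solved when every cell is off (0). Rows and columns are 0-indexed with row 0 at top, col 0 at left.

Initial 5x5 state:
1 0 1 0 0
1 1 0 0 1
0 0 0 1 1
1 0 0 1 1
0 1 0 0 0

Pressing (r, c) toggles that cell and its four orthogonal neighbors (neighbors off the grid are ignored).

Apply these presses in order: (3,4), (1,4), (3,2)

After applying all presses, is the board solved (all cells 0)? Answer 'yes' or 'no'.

After press 1 at (3,4):
1 0 1 0 0
1 1 0 0 1
0 0 0 1 0
1 0 0 0 0
0 1 0 0 1

After press 2 at (1,4):
1 0 1 0 1
1 1 0 1 0
0 0 0 1 1
1 0 0 0 0
0 1 0 0 1

After press 3 at (3,2):
1 0 1 0 1
1 1 0 1 0
0 0 1 1 1
1 1 1 1 0
0 1 1 0 1

Lights still on: 16

Answer: no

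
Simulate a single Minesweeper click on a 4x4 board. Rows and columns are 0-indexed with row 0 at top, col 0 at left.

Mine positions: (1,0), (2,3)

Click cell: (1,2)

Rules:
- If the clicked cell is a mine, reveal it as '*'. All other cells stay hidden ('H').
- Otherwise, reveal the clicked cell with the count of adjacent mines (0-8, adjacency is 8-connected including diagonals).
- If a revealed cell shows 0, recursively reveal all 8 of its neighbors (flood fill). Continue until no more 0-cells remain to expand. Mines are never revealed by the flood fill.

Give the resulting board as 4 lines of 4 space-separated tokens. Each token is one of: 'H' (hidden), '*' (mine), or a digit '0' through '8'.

H H H H
H H 1 H
H H H H
H H H H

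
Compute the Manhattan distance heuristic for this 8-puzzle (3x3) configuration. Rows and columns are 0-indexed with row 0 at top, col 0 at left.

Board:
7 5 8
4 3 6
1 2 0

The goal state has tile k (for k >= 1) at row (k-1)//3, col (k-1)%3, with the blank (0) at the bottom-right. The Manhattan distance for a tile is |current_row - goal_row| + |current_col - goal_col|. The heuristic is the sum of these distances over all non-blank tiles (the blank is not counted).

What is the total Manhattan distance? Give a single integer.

Tile 7: (0,0)->(2,0) = 2
Tile 5: (0,1)->(1,1) = 1
Tile 8: (0,2)->(2,1) = 3
Tile 4: (1,0)->(1,0) = 0
Tile 3: (1,1)->(0,2) = 2
Tile 6: (1,2)->(1,2) = 0
Tile 1: (2,0)->(0,0) = 2
Tile 2: (2,1)->(0,1) = 2
Sum: 2 + 1 + 3 + 0 + 2 + 0 + 2 + 2 = 12

Answer: 12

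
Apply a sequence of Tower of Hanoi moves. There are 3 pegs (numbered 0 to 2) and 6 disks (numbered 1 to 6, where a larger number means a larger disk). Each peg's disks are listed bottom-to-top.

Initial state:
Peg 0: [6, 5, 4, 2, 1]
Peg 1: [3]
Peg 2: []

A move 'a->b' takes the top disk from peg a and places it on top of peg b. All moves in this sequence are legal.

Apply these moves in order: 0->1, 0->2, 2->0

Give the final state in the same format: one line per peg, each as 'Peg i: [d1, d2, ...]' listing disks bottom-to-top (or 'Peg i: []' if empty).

Answer: Peg 0: [6, 5, 4, 2]
Peg 1: [3, 1]
Peg 2: []

Derivation:
After move 1 (0->1):
Peg 0: [6, 5, 4, 2]
Peg 1: [3, 1]
Peg 2: []

After move 2 (0->2):
Peg 0: [6, 5, 4]
Peg 1: [3, 1]
Peg 2: [2]

After move 3 (2->0):
Peg 0: [6, 5, 4, 2]
Peg 1: [3, 1]
Peg 2: []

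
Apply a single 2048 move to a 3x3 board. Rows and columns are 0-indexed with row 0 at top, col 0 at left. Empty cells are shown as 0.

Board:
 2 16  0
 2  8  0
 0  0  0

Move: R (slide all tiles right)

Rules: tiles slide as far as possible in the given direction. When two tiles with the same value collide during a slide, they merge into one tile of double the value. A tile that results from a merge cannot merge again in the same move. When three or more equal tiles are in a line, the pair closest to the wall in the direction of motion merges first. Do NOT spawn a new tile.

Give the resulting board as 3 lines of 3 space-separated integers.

Answer:  0  2 16
 0  2  8
 0  0  0

Derivation:
Slide right:
row 0: [2, 16, 0] -> [0, 2, 16]
row 1: [2, 8, 0] -> [0, 2, 8]
row 2: [0, 0, 0] -> [0, 0, 0]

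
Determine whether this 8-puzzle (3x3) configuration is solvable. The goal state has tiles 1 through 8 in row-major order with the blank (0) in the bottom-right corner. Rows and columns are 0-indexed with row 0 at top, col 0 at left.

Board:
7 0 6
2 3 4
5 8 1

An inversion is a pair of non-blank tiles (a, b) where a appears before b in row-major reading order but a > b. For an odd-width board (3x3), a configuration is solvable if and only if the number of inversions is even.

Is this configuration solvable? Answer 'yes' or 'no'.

Answer: yes

Derivation:
Inversions (pairs i<j in row-major order where tile[i] > tile[j] > 0): 16
16 is even, so the puzzle is solvable.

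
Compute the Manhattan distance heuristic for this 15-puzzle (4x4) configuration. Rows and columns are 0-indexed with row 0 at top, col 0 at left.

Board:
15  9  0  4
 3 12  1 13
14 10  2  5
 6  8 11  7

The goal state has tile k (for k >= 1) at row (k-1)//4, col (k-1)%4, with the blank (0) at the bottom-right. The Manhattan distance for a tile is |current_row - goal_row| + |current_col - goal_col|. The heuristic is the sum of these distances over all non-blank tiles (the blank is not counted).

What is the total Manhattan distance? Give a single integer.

Answer: 42

Derivation:
Tile 15: at (0,0), goal (3,2), distance |0-3|+|0-2| = 5
Tile 9: at (0,1), goal (2,0), distance |0-2|+|1-0| = 3
Tile 4: at (0,3), goal (0,3), distance |0-0|+|3-3| = 0
Tile 3: at (1,0), goal (0,2), distance |1-0|+|0-2| = 3
Tile 12: at (1,1), goal (2,3), distance |1-2|+|1-3| = 3
Tile 1: at (1,2), goal (0,0), distance |1-0|+|2-0| = 3
Tile 13: at (1,3), goal (3,0), distance |1-3|+|3-0| = 5
Tile 14: at (2,0), goal (3,1), distance |2-3|+|0-1| = 2
Tile 10: at (2,1), goal (2,1), distance |2-2|+|1-1| = 0
Tile 2: at (2,2), goal (0,1), distance |2-0|+|2-1| = 3
Tile 5: at (2,3), goal (1,0), distance |2-1|+|3-0| = 4
Tile 6: at (3,0), goal (1,1), distance |3-1|+|0-1| = 3
Tile 8: at (3,1), goal (1,3), distance |3-1|+|1-3| = 4
Tile 11: at (3,2), goal (2,2), distance |3-2|+|2-2| = 1
Tile 7: at (3,3), goal (1,2), distance |3-1|+|3-2| = 3
Sum: 5 + 3 + 0 + 3 + 3 + 3 + 5 + 2 + 0 + 3 + 4 + 3 + 4 + 1 + 3 = 42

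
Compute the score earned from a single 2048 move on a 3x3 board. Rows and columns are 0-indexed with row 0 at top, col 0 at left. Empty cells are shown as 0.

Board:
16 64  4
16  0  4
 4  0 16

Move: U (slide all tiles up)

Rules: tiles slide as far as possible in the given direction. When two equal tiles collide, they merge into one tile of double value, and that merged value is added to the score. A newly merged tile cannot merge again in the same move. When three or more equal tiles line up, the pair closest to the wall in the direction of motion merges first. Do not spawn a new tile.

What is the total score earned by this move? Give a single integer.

Slide up:
col 0: [16, 16, 4] -> [32, 4, 0]  score +32 (running 32)
col 1: [64, 0, 0] -> [64, 0, 0]  score +0 (running 32)
col 2: [4, 4, 16] -> [8, 16, 0]  score +8 (running 40)
Board after move:
32 64  8
 4  0 16
 0  0  0

Answer: 40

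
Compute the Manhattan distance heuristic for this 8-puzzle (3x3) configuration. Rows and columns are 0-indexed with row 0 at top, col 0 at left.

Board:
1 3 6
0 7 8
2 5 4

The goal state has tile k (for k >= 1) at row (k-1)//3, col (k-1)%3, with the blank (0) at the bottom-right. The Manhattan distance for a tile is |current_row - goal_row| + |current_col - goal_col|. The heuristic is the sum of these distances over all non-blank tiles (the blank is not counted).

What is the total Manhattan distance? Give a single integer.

Answer: 13

Derivation:
Tile 1: at (0,0), goal (0,0), distance |0-0|+|0-0| = 0
Tile 3: at (0,1), goal (0,2), distance |0-0|+|1-2| = 1
Tile 6: at (0,2), goal (1,2), distance |0-1|+|2-2| = 1
Tile 7: at (1,1), goal (2,0), distance |1-2|+|1-0| = 2
Tile 8: at (1,2), goal (2,1), distance |1-2|+|2-1| = 2
Tile 2: at (2,0), goal (0,1), distance |2-0|+|0-1| = 3
Tile 5: at (2,1), goal (1,1), distance |2-1|+|1-1| = 1
Tile 4: at (2,2), goal (1,0), distance |2-1|+|2-0| = 3
Sum: 0 + 1 + 1 + 2 + 2 + 3 + 1 + 3 = 13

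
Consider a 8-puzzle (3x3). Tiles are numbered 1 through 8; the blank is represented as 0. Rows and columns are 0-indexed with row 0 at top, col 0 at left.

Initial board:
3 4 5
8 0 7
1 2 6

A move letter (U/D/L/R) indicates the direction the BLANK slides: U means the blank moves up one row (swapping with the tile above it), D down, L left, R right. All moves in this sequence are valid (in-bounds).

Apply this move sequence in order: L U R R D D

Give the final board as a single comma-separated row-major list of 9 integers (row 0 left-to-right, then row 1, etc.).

Answer: 4, 5, 7, 3, 8, 6, 1, 2, 0

Derivation:
After move 1 (L):
3 4 5
0 8 7
1 2 6

After move 2 (U):
0 4 5
3 8 7
1 2 6

After move 3 (R):
4 0 5
3 8 7
1 2 6

After move 4 (R):
4 5 0
3 8 7
1 2 6

After move 5 (D):
4 5 7
3 8 0
1 2 6

After move 6 (D):
4 5 7
3 8 6
1 2 0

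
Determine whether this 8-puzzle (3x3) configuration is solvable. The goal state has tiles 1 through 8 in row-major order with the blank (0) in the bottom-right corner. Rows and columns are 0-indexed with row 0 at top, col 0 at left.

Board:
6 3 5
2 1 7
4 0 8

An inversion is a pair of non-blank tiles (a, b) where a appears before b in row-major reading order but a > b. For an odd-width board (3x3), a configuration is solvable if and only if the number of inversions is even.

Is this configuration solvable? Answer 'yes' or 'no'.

Answer: yes

Derivation:
Inversions (pairs i<j in row-major order where tile[i] > tile[j] > 0): 12
12 is even, so the puzzle is solvable.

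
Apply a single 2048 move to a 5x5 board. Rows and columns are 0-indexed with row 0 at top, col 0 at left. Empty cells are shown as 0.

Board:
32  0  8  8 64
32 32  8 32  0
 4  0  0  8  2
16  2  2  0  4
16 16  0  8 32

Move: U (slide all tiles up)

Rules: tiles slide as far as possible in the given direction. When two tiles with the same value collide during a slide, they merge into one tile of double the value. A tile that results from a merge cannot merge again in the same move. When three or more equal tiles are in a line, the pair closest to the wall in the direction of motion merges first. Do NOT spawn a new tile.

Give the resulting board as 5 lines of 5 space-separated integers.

Slide up:
col 0: [32, 32, 4, 16, 16] -> [64, 4, 32, 0, 0]
col 1: [0, 32, 0, 2, 16] -> [32, 2, 16, 0, 0]
col 2: [8, 8, 0, 2, 0] -> [16, 2, 0, 0, 0]
col 3: [8, 32, 8, 0, 8] -> [8, 32, 16, 0, 0]
col 4: [64, 0, 2, 4, 32] -> [64, 2, 4, 32, 0]

Answer: 64 32 16  8 64
 4  2  2 32  2
32 16  0 16  4
 0  0  0  0 32
 0  0  0  0  0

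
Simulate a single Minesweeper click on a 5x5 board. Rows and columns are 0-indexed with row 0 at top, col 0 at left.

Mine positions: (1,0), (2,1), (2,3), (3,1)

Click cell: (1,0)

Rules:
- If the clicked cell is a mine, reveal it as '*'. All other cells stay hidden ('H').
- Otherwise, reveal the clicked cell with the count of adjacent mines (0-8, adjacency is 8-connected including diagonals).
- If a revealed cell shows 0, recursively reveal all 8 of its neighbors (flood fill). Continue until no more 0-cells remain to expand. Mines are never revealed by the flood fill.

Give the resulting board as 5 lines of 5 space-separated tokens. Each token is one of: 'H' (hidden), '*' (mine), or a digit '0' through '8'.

H H H H H
* H H H H
H H H H H
H H H H H
H H H H H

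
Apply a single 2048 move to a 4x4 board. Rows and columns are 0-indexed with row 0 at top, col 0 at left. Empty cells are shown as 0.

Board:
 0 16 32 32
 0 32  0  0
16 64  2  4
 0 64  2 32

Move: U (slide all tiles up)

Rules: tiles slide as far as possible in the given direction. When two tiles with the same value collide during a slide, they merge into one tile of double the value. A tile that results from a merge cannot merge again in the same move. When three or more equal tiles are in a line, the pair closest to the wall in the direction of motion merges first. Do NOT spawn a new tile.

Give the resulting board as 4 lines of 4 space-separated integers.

Answer:  16  16  32  32
  0  32   4   4
  0 128   0  32
  0   0   0   0

Derivation:
Slide up:
col 0: [0, 0, 16, 0] -> [16, 0, 0, 0]
col 1: [16, 32, 64, 64] -> [16, 32, 128, 0]
col 2: [32, 0, 2, 2] -> [32, 4, 0, 0]
col 3: [32, 0, 4, 32] -> [32, 4, 32, 0]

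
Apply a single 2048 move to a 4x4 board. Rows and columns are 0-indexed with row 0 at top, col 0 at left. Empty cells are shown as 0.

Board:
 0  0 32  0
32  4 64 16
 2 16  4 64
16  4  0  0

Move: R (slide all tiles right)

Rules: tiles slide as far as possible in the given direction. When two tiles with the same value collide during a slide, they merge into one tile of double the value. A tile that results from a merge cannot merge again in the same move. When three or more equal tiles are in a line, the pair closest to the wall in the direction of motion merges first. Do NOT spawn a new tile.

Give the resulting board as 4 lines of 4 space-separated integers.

Answer:  0  0  0 32
32  4 64 16
 2 16  4 64
 0  0 16  4

Derivation:
Slide right:
row 0: [0, 0, 32, 0] -> [0, 0, 0, 32]
row 1: [32, 4, 64, 16] -> [32, 4, 64, 16]
row 2: [2, 16, 4, 64] -> [2, 16, 4, 64]
row 3: [16, 4, 0, 0] -> [0, 0, 16, 4]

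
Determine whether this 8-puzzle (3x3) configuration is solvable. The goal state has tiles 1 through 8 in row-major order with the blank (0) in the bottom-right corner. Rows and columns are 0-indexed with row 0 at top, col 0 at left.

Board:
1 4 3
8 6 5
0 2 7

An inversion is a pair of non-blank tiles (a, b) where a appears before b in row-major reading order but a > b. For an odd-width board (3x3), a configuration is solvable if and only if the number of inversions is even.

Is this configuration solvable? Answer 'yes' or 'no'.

Inversions (pairs i<j in row-major order where tile[i] > tile[j] > 0): 10
10 is even, so the puzzle is solvable.

Answer: yes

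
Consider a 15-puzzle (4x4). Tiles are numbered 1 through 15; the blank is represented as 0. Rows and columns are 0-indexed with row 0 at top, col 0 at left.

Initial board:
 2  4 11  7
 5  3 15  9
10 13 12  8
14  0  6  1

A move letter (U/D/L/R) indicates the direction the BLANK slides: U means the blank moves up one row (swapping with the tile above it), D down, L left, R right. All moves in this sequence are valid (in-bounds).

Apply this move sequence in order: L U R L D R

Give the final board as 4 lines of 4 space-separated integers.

After move 1 (L):
 2  4 11  7
 5  3 15  9
10 13 12  8
 0 14  6  1

After move 2 (U):
 2  4 11  7
 5  3 15  9
 0 13 12  8
10 14  6  1

After move 3 (R):
 2  4 11  7
 5  3 15  9
13  0 12  8
10 14  6  1

After move 4 (L):
 2  4 11  7
 5  3 15  9
 0 13 12  8
10 14  6  1

After move 5 (D):
 2  4 11  7
 5  3 15  9
10 13 12  8
 0 14  6  1

After move 6 (R):
 2  4 11  7
 5  3 15  9
10 13 12  8
14  0  6  1

Answer:  2  4 11  7
 5  3 15  9
10 13 12  8
14  0  6  1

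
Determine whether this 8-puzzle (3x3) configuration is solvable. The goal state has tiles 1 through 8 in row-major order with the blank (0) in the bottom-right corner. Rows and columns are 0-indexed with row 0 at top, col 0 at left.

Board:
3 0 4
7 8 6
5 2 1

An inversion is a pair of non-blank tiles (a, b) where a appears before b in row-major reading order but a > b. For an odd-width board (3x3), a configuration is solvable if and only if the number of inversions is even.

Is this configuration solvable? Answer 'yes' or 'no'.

Answer: yes

Derivation:
Inversions (pairs i<j in row-major order where tile[i] > tile[j] > 0): 18
18 is even, so the puzzle is solvable.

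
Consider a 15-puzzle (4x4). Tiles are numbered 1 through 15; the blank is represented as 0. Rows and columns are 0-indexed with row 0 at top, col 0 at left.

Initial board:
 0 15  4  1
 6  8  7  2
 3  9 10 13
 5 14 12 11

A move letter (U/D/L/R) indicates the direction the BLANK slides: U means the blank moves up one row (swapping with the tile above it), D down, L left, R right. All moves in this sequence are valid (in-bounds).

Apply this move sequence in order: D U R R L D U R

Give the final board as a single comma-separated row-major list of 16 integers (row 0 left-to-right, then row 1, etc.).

After move 1 (D):
 6 15  4  1
 0  8  7  2
 3  9 10 13
 5 14 12 11

After move 2 (U):
 0 15  4  1
 6  8  7  2
 3  9 10 13
 5 14 12 11

After move 3 (R):
15  0  4  1
 6  8  7  2
 3  9 10 13
 5 14 12 11

After move 4 (R):
15  4  0  1
 6  8  7  2
 3  9 10 13
 5 14 12 11

After move 5 (L):
15  0  4  1
 6  8  7  2
 3  9 10 13
 5 14 12 11

After move 6 (D):
15  8  4  1
 6  0  7  2
 3  9 10 13
 5 14 12 11

After move 7 (U):
15  0  4  1
 6  8  7  2
 3  9 10 13
 5 14 12 11

After move 8 (R):
15  4  0  1
 6  8  7  2
 3  9 10 13
 5 14 12 11

Answer: 15, 4, 0, 1, 6, 8, 7, 2, 3, 9, 10, 13, 5, 14, 12, 11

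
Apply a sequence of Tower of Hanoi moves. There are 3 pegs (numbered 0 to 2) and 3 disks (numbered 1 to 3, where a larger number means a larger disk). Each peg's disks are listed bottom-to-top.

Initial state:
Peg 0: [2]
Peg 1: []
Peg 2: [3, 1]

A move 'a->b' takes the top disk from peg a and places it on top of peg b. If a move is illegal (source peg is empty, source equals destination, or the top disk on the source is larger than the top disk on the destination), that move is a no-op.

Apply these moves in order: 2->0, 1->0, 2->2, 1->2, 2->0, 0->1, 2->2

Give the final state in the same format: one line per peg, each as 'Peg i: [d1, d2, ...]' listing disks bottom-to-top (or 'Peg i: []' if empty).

After move 1 (2->0):
Peg 0: [2, 1]
Peg 1: []
Peg 2: [3]

After move 2 (1->0):
Peg 0: [2, 1]
Peg 1: []
Peg 2: [3]

After move 3 (2->2):
Peg 0: [2, 1]
Peg 1: []
Peg 2: [3]

After move 4 (1->2):
Peg 0: [2, 1]
Peg 1: []
Peg 2: [3]

After move 5 (2->0):
Peg 0: [2, 1]
Peg 1: []
Peg 2: [3]

After move 6 (0->1):
Peg 0: [2]
Peg 1: [1]
Peg 2: [3]

After move 7 (2->2):
Peg 0: [2]
Peg 1: [1]
Peg 2: [3]

Answer: Peg 0: [2]
Peg 1: [1]
Peg 2: [3]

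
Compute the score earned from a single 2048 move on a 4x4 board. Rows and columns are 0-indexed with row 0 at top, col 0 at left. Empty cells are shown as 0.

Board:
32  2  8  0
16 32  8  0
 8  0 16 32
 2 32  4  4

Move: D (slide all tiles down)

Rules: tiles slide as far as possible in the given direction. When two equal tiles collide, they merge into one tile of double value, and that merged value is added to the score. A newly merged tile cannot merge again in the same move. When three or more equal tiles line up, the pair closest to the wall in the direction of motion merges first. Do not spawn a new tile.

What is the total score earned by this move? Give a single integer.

Answer: 80

Derivation:
Slide down:
col 0: [32, 16, 8, 2] -> [32, 16, 8, 2]  score +0 (running 0)
col 1: [2, 32, 0, 32] -> [0, 0, 2, 64]  score +64 (running 64)
col 2: [8, 8, 16, 4] -> [0, 16, 16, 4]  score +16 (running 80)
col 3: [0, 0, 32, 4] -> [0, 0, 32, 4]  score +0 (running 80)
Board after move:
32  0  0  0
16  0 16  0
 8  2 16 32
 2 64  4  4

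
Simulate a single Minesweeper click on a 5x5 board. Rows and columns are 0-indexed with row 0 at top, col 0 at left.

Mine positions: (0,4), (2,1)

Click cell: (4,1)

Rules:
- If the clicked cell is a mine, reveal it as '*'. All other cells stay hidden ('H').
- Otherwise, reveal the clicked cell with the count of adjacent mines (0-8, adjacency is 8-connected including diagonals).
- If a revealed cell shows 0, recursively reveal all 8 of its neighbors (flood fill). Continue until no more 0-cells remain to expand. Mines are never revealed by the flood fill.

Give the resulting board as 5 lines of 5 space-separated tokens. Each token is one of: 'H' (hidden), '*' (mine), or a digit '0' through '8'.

H H H H H
H H 1 1 1
H H 1 0 0
1 1 1 0 0
0 0 0 0 0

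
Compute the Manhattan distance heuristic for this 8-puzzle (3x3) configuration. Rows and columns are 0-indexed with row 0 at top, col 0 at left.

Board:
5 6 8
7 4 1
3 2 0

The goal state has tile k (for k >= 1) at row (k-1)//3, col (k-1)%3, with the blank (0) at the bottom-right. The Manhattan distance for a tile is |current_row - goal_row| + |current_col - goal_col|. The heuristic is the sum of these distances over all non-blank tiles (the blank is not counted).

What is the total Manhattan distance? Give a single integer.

Answer: 18

Derivation:
Tile 5: at (0,0), goal (1,1), distance |0-1|+|0-1| = 2
Tile 6: at (0,1), goal (1,2), distance |0-1|+|1-2| = 2
Tile 8: at (0,2), goal (2,1), distance |0-2|+|2-1| = 3
Tile 7: at (1,0), goal (2,0), distance |1-2|+|0-0| = 1
Tile 4: at (1,1), goal (1,0), distance |1-1|+|1-0| = 1
Tile 1: at (1,2), goal (0,0), distance |1-0|+|2-0| = 3
Tile 3: at (2,0), goal (0,2), distance |2-0|+|0-2| = 4
Tile 2: at (2,1), goal (0,1), distance |2-0|+|1-1| = 2
Sum: 2 + 2 + 3 + 1 + 1 + 3 + 4 + 2 = 18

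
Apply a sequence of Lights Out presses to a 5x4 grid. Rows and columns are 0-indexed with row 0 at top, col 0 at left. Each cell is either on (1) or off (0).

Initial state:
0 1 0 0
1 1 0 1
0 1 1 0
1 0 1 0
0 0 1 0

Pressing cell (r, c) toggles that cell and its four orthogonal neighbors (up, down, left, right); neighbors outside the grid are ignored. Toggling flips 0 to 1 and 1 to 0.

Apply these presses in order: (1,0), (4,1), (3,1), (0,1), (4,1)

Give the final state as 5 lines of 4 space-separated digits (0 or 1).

After press 1 at (1,0):
1 1 0 0
0 0 0 1
1 1 1 0
1 0 1 0
0 0 1 0

After press 2 at (4,1):
1 1 0 0
0 0 0 1
1 1 1 0
1 1 1 0
1 1 0 0

After press 3 at (3,1):
1 1 0 0
0 0 0 1
1 0 1 0
0 0 0 0
1 0 0 0

After press 4 at (0,1):
0 0 1 0
0 1 0 1
1 0 1 0
0 0 0 0
1 0 0 0

After press 5 at (4,1):
0 0 1 0
0 1 0 1
1 0 1 0
0 1 0 0
0 1 1 0

Answer: 0 0 1 0
0 1 0 1
1 0 1 0
0 1 0 0
0 1 1 0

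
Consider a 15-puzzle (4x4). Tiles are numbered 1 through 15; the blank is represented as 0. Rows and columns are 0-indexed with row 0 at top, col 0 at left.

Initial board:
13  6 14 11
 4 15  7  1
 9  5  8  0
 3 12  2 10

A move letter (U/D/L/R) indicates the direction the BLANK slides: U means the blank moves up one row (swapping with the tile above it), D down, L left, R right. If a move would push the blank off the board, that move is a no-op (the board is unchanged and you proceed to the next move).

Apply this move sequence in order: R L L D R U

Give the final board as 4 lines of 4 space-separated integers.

Answer: 13  6 14 11
 4 15  7  1
 9 12  0  8
 3  2  5 10

Derivation:
After move 1 (R):
13  6 14 11
 4 15  7  1
 9  5  8  0
 3 12  2 10

After move 2 (L):
13  6 14 11
 4 15  7  1
 9  5  0  8
 3 12  2 10

After move 3 (L):
13  6 14 11
 4 15  7  1
 9  0  5  8
 3 12  2 10

After move 4 (D):
13  6 14 11
 4 15  7  1
 9 12  5  8
 3  0  2 10

After move 5 (R):
13  6 14 11
 4 15  7  1
 9 12  5  8
 3  2  0 10

After move 6 (U):
13  6 14 11
 4 15  7  1
 9 12  0  8
 3  2  5 10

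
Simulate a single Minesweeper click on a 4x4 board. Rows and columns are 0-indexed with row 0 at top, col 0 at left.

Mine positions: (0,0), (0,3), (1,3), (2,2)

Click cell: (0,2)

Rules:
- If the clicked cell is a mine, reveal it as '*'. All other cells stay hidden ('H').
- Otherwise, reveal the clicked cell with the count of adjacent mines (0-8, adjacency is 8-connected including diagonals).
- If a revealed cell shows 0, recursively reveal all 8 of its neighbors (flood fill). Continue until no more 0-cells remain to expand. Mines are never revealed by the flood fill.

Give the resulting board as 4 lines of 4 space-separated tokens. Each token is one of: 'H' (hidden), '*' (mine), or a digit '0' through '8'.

H H 2 H
H H H H
H H H H
H H H H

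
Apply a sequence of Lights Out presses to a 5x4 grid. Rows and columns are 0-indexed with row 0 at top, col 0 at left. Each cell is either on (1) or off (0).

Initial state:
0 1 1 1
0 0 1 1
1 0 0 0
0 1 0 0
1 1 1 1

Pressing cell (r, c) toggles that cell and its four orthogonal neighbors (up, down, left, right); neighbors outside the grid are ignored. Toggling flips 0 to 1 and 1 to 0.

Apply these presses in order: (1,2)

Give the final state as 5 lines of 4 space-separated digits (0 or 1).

Answer: 0 1 0 1
0 1 0 0
1 0 1 0
0 1 0 0
1 1 1 1

Derivation:
After press 1 at (1,2):
0 1 0 1
0 1 0 0
1 0 1 0
0 1 0 0
1 1 1 1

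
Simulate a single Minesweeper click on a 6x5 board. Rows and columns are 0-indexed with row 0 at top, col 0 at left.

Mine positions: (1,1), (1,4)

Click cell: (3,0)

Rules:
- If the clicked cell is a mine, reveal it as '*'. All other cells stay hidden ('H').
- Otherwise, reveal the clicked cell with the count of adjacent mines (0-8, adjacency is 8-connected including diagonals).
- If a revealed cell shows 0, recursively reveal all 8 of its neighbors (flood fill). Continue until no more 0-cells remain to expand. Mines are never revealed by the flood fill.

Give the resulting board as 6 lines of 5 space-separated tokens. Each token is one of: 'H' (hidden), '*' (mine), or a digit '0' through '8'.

H H H H H
H H H H H
1 1 1 1 1
0 0 0 0 0
0 0 0 0 0
0 0 0 0 0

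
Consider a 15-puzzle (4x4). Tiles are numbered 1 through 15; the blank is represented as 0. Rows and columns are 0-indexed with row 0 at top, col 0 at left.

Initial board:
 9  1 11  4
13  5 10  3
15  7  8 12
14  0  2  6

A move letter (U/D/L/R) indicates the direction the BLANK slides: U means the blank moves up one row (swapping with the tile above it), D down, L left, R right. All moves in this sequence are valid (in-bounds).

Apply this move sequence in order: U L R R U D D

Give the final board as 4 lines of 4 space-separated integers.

After move 1 (U):
 9  1 11  4
13  5 10  3
15  0  8 12
14  7  2  6

After move 2 (L):
 9  1 11  4
13  5 10  3
 0 15  8 12
14  7  2  6

After move 3 (R):
 9  1 11  4
13  5 10  3
15  0  8 12
14  7  2  6

After move 4 (R):
 9  1 11  4
13  5 10  3
15  8  0 12
14  7  2  6

After move 5 (U):
 9  1 11  4
13  5  0  3
15  8 10 12
14  7  2  6

After move 6 (D):
 9  1 11  4
13  5 10  3
15  8  0 12
14  7  2  6

After move 7 (D):
 9  1 11  4
13  5 10  3
15  8  2 12
14  7  0  6

Answer:  9  1 11  4
13  5 10  3
15  8  2 12
14  7  0  6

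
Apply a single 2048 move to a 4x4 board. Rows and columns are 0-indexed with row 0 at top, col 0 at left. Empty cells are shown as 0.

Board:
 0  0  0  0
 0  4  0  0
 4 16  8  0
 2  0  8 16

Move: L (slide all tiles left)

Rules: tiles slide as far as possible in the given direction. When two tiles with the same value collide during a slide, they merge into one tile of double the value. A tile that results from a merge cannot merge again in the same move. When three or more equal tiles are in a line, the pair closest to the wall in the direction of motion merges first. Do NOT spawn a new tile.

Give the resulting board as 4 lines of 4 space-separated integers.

Answer:  0  0  0  0
 4  0  0  0
 4 16  8  0
 2  8 16  0

Derivation:
Slide left:
row 0: [0, 0, 0, 0] -> [0, 0, 0, 0]
row 1: [0, 4, 0, 0] -> [4, 0, 0, 0]
row 2: [4, 16, 8, 0] -> [4, 16, 8, 0]
row 3: [2, 0, 8, 16] -> [2, 8, 16, 0]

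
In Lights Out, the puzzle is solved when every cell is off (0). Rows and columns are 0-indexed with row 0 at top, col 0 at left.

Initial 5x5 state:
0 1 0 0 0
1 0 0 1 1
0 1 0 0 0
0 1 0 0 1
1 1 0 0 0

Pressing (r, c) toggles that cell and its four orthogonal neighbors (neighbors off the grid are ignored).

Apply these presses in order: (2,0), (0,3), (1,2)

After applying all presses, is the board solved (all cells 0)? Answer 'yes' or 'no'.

Answer: no

Derivation:
After press 1 at (2,0):
0 1 0 0 0
0 0 0 1 1
1 0 0 0 0
1 1 0 0 1
1 1 0 0 0

After press 2 at (0,3):
0 1 1 1 1
0 0 0 0 1
1 0 0 0 0
1 1 0 0 1
1 1 0 0 0

After press 3 at (1,2):
0 1 0 1 1
0 1 1 1 1
1 0 1 0 0
1 1 0 0 1
1 1 0 0 0

Lights still on: 14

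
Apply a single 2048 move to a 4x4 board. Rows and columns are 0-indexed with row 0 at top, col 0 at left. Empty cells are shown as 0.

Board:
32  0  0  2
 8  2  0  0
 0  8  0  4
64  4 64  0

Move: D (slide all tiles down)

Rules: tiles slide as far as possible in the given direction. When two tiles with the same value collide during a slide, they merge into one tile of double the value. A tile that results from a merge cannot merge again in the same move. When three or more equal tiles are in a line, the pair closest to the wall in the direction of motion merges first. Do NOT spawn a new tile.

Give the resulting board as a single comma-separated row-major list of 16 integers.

Answer: 0, 0, 0, 0, 32, 2, 0, 0, 8, 8, 0, 2, 64, 4, 64, 4

Derivation:
Slide down:
col 0: [32, 8, 0, 64] -> [0, 32, 8, 64]
col 1: [0, 2, 8, 4] -> [0, 2, 8, 4]
col 2: [0, 0, 0, 64] -> [0, 0, 0, 64]
col 3: [2, 0, 4, 0] -> [0, 0, 2, 4]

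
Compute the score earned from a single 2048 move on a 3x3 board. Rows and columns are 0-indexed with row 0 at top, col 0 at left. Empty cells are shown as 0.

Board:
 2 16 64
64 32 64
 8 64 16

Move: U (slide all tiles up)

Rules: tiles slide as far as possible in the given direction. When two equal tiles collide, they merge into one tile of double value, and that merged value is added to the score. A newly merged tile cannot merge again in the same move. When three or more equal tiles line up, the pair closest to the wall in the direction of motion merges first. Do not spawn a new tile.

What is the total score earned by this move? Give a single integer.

Answer: 128

Derivation:
Slide up:
col 0: [2, 64, 8] -> [2, 64, 8]  score +0 (running 0)
col 1: [16, 32, 64] -> [16, 32, 64]  score +0 (running 0)
col 2: [64, 64, 16] -> [128, 16, 0]  score +128 (running 128)
Board after move:
  2  16 128
 64  32  16
  8  64   0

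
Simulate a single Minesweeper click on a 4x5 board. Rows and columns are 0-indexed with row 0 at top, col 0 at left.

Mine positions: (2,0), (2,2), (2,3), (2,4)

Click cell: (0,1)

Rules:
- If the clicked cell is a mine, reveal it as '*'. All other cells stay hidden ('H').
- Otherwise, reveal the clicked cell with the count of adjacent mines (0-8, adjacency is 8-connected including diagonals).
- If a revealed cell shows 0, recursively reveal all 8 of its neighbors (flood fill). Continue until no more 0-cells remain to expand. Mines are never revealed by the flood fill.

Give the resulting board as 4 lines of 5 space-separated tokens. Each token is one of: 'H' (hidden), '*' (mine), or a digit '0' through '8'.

0 0 0 0 0
1 2 2 3 2
H H H H H
H H H H H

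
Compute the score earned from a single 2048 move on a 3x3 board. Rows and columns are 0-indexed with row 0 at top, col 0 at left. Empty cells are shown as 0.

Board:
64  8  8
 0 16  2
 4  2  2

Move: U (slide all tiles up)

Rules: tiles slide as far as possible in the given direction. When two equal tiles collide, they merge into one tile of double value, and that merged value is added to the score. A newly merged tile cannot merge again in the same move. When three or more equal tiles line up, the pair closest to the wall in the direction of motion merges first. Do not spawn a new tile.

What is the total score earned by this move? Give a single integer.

Slide up:
col 0: [64, 0, 4] -> [64, 4, 0]  score +0 (running 0)
col 1: [8, 16, 2] -> [8, 16, 2]  score +0 (running 0)
col 2: [8, 2, 2] -> [8, 4, 0]  score +4 (running 4)
Board after move:
64  8  8
 4 16  4
 0  2  0

Answer: 4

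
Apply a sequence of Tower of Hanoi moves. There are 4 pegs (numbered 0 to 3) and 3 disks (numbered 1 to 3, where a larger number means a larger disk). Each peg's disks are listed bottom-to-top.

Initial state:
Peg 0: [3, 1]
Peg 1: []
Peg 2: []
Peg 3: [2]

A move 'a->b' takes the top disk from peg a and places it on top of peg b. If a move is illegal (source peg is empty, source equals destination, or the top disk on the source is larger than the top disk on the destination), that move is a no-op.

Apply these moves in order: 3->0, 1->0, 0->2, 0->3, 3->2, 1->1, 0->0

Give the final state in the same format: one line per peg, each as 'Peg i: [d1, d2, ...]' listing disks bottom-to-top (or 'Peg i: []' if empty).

Answer: Peg 0: [3]
Peg 1: []
Peg 2: [1]
Peg 3: [2]

Derivation:
After move 1 (3->0):
Peg 0: [3, 1]
Peg 1: []
Peg 2: []
Peg 3: [2]

After move 2 (1->0):
Peg 0: [3, 1]
Peg 1: []
Peg 2: []
Peg 3: [2]

After move 3 (0->2):
Peg 0: [3]
Peg 1: []
Peg 2: [1]
Peg 3: [2]

After move 4 (0->3):
Peg 0: [3]
Peg 1: []
Peg 2: [1]
Peg 3: [2]

After move 5 (3->2):
Peg 0: [3]
Peg 1: []
Peg 2: [1]
Peg 3: [2]

After move 6 (1->1):
Peg 0: [3]
Peg 1: []
Peg 2: [1]
Peg 3: [2]

After move 7 (0->0):
Peg 0: [3]
Peg 1: []
Peg 2: [1]
Peg 3: [2]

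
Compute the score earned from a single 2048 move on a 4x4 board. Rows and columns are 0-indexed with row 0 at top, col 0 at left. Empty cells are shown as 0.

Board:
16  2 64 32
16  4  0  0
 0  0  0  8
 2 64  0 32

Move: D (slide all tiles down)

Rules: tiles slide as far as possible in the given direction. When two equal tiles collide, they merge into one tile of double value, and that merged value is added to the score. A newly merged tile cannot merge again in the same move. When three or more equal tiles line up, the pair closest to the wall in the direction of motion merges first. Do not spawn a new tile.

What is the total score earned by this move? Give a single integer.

Answer: 32

Derivation:
Slide down:
col 0: [16, 16, 0, 2] -> [0, 0, 32, 2]  score +32 (running 32)
col 1: [2, 4, 0, 64] -> [0, 2, 4, 64]  score +0 (running 32)
col 2: [64, 0, 0, 0] -> [0, 0, 0, 64]  score +0 (running 32)
col 3: [32, 0, 8, 32] -> [0, 32, 8, 32]  score +0 (running 32)
Board after move:
 0  0  0  0
 0  2  0 32
32  4  0  8
 2 64 64 32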